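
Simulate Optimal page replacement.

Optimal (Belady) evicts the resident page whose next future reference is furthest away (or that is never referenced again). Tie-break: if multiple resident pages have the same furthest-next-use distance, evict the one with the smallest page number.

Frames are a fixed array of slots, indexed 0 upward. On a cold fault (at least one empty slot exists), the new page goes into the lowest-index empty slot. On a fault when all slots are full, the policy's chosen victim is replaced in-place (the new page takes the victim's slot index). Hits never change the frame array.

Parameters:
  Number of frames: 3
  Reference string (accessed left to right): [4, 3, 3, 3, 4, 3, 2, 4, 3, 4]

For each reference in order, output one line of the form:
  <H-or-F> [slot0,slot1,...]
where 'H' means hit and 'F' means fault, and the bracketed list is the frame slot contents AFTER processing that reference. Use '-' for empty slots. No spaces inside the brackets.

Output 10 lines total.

F [4,-,-]
F [4,3,-]
H [4,3,-]
H [4,3,-]
H [4,3,-]
H [4,3,-]
F [4,3,2]
H [4,3,2]
H [4,3,2]
H [4,3,2]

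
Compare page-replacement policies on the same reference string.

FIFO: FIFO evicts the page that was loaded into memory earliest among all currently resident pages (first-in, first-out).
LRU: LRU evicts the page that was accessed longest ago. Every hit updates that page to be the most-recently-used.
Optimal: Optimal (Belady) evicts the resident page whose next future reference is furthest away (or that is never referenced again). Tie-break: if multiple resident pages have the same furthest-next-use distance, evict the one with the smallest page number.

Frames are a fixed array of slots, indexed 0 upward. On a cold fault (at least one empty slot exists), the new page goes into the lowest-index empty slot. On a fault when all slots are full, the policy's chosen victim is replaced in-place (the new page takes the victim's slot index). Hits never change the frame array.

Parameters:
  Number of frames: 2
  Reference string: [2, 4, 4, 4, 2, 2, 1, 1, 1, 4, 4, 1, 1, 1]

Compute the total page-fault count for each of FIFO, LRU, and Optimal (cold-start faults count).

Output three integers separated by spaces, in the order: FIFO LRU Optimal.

Answer: 3 4 3

Derivation:
--- FIFO ---
  step 0: ref 2 -> FAULT, frames=[2,-] (faults so far: 1)
  step 1: ref 4 -> FAULT, frames=[2,4] (faults so far: 2)
  step 2: ref 4 -> HIT, frames=[2,4] (faults so far: 2)
  step 3: ref 4 -> HIT, frames=[2,4] (faults so far: 2)
  step 4: ref 2 -> HIT, frames=[2,4] (faults so far: 2)
  step 5: ref 2 -> HIT, frames=[2,4] (faults so far: 2)
  step 6: ref 1 -> FAULT, evict 2, frames=[1,4] (faults so far: 3)
  step 7: ref 1 -> HIT, frames=[1,4] (faults so far: 3)
  step 8: ref 1 -> HIT, frames=[1,4] (faults so far: 3)
  step 9: ref 4 -> HIT, frames=[1,4] (faults so far: 3)
  step 10: ref 4 -> HIT, frames=[1,4] (faults so far: 3)
  step 11: ref 1 -> HIT, frames=[1,4] (faults so far: 3)
  step 12: ref 1 -> HIT, frames=[1,4] (faults so far: 3)
  step 13: ref 1 -> HIT, frames=[1,4] (faults so far: 3)
  FIFO total faults: 3
--- LRU ---
  step 0: ref 2 -> FAULT, frames=[2,-] (faults so far: 1)
  step 1: ref 4 -> FAULT, frames=[2,4] (faults so far: 2)
  step 2: ref 4 -> HIT, frames=[2,4] (faults so far: 2)
  step 3: ref 4 -> HIT, frames=[2,4] (faults so far: 2)
  step 4: ref 2 -> HIT, frames=[2,4] (faults so far: 2)
  step 5: ref 2 -> HIT, frames=[2,4] (faults so far: 2)
  step 6: ref 1 -> FAULT, evict 4, frames=[2,1] (faults so far: 3)
  step 7: ref 1 -> HIT, frames=[2,1] (faults so far: 3)
  step 8: ref 1 -> HIT, frames=[2,1] (faults so far: 3)
  step 9: ref 4 -> FAULT, evict 2, frames=[4,1] (faults so far: 4)
  step 10: ref 4 -> HIT, frames=[4,1] (faults so far: 4)
  step 11: ref 1 -> HIT, frames=[4,1] (faults so far: 4)
  step 12: ref 1 -> HIT, frames=[4,1] (faults so far: 4)
  step 13: ref 1 -> HIT, frames=[4,1] (faults so far: 4)
  LRU total faults: 4
--- Optimal ---
  step 0: ref 2 -> FAULT, frames=[2,-] (faults so far: 1)
  step 1: ref 4 -> FAULT, frames=[2,4] (faults so far: 2)
  step 2: ref 4 -> HIT, frames=[2,4] (faults so far: 2)
  step 3: ref 4 -> HIT, frames=[2,4] (faults so far: 2)
  step 4: ref 2 -> HIT, frames=[2,4] (faults so far: 2)
  step 5: ref 2 -> HIT, frames=[2,4] (faults so far: 2)
  step 6: ref 1 -> FAULT, evict 2, frames=[1,4] (faults so far: 3)
  step 7: ref 1 -> HIT, frames=[1,4] (faults so far: 3)
  step 8: ref 1 -> HIT, frames=[1,4] (faults so far: 3)
  step 9: ref 4 -> HIT, frames=[1,4] (faults so far: 3)
  step 10: ref 4 -> HIT, frames=[1,4] (faults so far: 3)
  step 11: ref 1 -> HIT, frames=[1,4] (faults so far: 3)
  step 12: ref 1 -> HIT, frames=[1,4] (faults so far: 3)
  step 13: ref 1 -> HIT, frames=[1,4] (faults so far: 3)
  Optimal total faults: 3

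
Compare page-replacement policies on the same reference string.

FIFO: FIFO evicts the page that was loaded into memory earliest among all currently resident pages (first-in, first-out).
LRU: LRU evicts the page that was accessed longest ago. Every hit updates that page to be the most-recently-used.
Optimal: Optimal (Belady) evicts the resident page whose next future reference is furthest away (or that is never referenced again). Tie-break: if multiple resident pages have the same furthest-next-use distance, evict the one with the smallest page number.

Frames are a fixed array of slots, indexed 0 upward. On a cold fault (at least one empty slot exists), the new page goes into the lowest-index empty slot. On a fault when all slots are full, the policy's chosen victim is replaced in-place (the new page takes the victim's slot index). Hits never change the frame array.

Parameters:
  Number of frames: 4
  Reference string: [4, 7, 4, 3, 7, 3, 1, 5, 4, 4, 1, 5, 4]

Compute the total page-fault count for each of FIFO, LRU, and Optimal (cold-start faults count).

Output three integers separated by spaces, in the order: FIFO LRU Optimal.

--- FIFO ---
  step 0: ref 4 -> FAULT, frames=[4,-,-,-] (faults so far: 1)
  step 1: ref 7 -> FAULT, frames=[4,7,-,-] (faults so far: 2)
  step 2: ref 4 -> HIT, frames=[4,7,-,-] (faults so far: 2)
  step 3: ref 3 -> FAULT, frames=[4,7,3,-] (faults so far: 3)
  step 4: ref 7 -> HIT, frames=[4,7,3,-] (faults so far: 3)
  step 5: ref 3 -> HIT, frames=[4,7,3,-] (faults so far: 3)
  step 6: ref 1 -> FAULT, frames=[4,7,3,1] (faults so far: 4)
  step 7: ref 5 -> FAULT, evict 4, frames=[5,7,3,1] (faults so far: 5)
  step 8: ref 4 -> FAULT, evict 7, frames=[5,4,3,1] (faults so far: 6)
  step 9: ref 4 -> HIT, frames=[5,4,3,1] (faults so far: 6)
  step 10: ref 1 -> HIT, frames=[5,4,3,1] (faults so far: 6)
  step 11: ref 5 -> HIT, frames=[5,4,3,1] (faults so far: 6)
  step 12: ref 4 -> HIT, frames=[5,4,3,1] (faults so far: 6)
  FIFO total faults: 6
--- LRU ---
  step 0: ref 4 -> FAULT, frames=[4,-,-,-] (faults so far: 1)
  step 1: ref 7 -> FAULT, frames=[4,7,-,-] (faults so far: 2)
  step 2: ref 4 -> HIT, frames=[4,7,-,-] (faults so far: 2)
  step 3: ref 3 -> FAULT, frames=[4,7,3,-] (faults so far: 3)
  step 4: ref 7 -> HIT, frames=[4,7,3,-] (faults so far: 3)
  step 5: ref 3 -> HIT, frames=[4,7,3,-] (faults so far: 3)
  step 6: ref 1 -> FAULT, frames=[4,7,3,1] (faults so far: 4)
  step 7: ref 5 -> FAULT, evict 4, frames=[5,7,3,1] (faults so far: 5)
  step 8: ref 4 -> FAULT, evict 7, frames=[5,4,3,1] (faults so far: 6)
  step 9: ref 4 -> HIT, frames=[5,4,3,1] (faults so far: 6)
  step 10: ref 1 -> HIT, frames=[5,4,3,1] (faults so far: 6)
  step 11: ref 5 -> HIT, frames=[5,4,3,1] (faults so far: 6)
  step 12: ref 4 -> HIT, frames=[5,4,3,1] (faults so far: 6)
  LRU total faults: 6
--- Optimal ---
  step 0: ref 4 -> FAULT, frames=[4,-,-,-] (faults so far: 1)
  step 1: ref 7 -> FAULT, frames=[4,7,-,-] (faults so far: 2)
  step 2: ref 4 -> HIT, frames=[4,7,-,-] (faults so far: 2)
  step 3: ref 3 -> FAULT, frames=[4,7,3,-] (faults so far: 3)
  step 4: ref 7 -> HIT, frames=[4,7,3,-] (faults so far: 3)
  step 5: ref 3 -> HIT, frames=[4,7,3,-] (faults so far: 3)
  step 6: ref 1 -> FAULT, frames=[4,7,3,1] (faults so far: 4)
  step 7: ref 5 -> FAULT, evict 3, frames=[4,7,5,1] (faults so far: 5)
  step 8: ref 4 -> HIT, frames=[4,7,5,1] (faults so far: 5)
  step 9: ref 4 -> HIT, frames=[4,7,5,1] (faults so far: 5)
  step 10: ref 1 -> HIT, frames=[4,7,5,1] (faults so far: 5)
  step 11: ref 5 -> HIT, frames=[4,7,5,1] (faults so far: 5)
  step 12: ref 4 -> HIT, frames=[4,7,5,1] (faults so far: 5)
  Optimal total faults: 5

Answer: 6 6 5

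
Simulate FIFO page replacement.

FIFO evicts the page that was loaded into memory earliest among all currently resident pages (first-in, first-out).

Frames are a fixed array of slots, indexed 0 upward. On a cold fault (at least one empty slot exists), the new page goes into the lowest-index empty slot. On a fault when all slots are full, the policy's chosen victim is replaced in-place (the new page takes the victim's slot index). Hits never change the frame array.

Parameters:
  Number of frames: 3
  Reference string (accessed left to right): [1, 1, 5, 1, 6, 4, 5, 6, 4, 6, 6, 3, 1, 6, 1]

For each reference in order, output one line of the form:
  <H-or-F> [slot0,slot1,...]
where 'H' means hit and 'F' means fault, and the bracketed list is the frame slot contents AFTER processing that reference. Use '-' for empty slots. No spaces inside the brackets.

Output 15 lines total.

F [1,-,-]
H [1,-,-]
F [1,5,-]
H [1,5,-]
F [1,5,6]
F [4,5,6]
H [4,5,6]
H [4,5,6]
H [4,5,6]
H [4,5,6]
H [4,5,6]
F [4,3,6]
F [4,3,1]
F [6,3,1]
H [6,3,1]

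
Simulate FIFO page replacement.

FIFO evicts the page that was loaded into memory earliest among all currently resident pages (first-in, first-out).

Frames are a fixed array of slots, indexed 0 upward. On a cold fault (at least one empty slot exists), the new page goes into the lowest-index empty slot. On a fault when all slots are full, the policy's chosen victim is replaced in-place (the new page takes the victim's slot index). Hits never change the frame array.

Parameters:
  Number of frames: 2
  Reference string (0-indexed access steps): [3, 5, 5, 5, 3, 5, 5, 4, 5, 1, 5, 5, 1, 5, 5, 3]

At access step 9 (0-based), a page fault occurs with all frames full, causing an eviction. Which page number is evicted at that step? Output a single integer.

Step 0: ref 3 -> FAULT, frames=[3,-]
Step 1: ref 5 -> FAULT, frames=[3,5]
Step 2: ref 5 -> HIT, frames=[3,5]
Step 3: ref 5 -> HIT, frames=[3,5]
Step 4: ref 3 -> HIT, frames=[3,5]
Step 5: ref 5 -> HIT, frames=[3,5]
Step 6: ref 5 -> HIT, frames=[3,5]
Step 7: ref 4 -> FAULT, evict 3, frames=[4,5]
Step 8: ref 5 -> HIT, frames=[4,5]
Step 9: ref 1 -> FAULT, evict 5, frames=[4,1]
At step 9: evicted page 5

Answer: 5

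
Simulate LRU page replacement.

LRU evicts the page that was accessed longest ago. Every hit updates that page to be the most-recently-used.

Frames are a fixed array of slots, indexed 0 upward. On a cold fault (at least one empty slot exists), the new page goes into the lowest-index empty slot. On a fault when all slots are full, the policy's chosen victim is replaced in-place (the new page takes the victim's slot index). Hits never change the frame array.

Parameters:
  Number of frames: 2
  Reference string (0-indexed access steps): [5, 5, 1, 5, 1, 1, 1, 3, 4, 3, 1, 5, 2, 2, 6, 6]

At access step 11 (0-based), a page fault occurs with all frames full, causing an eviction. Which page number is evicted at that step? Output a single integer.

Step 0: ref 5 -> FAULT, frames=[5,-]
Step 1: ref 5 -> HIT, frames=[5,-]
Step 2: ref 1 -> FAULT, frames=[5,1]
Step 3: ref 5 -> HIT, frames=[5,1]
Step 4: ref 1 -> HIT, frames=[5,1]
Step 5: ref 1 -> HIT, frames=[5,1]
Step 6: ref 1 -> HIT, frames=[5,1]
Step 7: ref 3 -> FAULT, evict 5, frames=[3,1]
Step 8: ref 4 -> FAULT, evict 1, frames=[3,4]
Step 9: ref 3 -> HIT, frames=[3,4]
Step 10: ref 1 -> FAULT, evict 4, frames=[3,1]
Step 11: ref 5 -> FAULT, evict 3, frames=[5,1]
At step 11: evicted page 3

Answer: 3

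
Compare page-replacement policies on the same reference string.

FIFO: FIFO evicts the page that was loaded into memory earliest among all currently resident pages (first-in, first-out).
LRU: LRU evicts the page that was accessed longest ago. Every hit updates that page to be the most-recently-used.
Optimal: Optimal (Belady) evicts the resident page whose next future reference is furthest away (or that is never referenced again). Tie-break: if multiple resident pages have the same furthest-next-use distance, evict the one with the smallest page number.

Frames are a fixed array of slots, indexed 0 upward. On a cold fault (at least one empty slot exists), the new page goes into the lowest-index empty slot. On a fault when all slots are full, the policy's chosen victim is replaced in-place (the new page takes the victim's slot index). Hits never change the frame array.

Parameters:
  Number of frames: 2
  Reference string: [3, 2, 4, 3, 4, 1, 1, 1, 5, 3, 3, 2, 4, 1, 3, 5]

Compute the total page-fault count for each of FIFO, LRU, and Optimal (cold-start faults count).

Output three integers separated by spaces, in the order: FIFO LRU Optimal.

--- FIFO ---
  step 0: ref 3 -> FAULT, frames=[3,-] (faults so far: 1)
  step 1: ref 2 -> FAULT, frames=[3,2] (faults so far: 2)
  step 2: ref 4 -> FAULT, evict 3, frames=[4,2] (faults so far: 3)
  step 3: ref 3 -> FAULT, evict 2, frames=[4,3] (faults so far: 4)
  step 4: ref 4 -> HIT, frames=[4,3] (faults so far: 4)
  step 5: ref 1 -> FAULT, evict 4, frames=[1,3] (faults so far: 5)
  step 6: ref 1 -> HIT, frames=[1,3] (faults so far: 5)
  step 7: ref 1 -> HIT, frames=[1,3] (faults so far: 5)
  step 8: ref 5 -> FAULT, evict 3, frames=[1,5] (faults so far: 6)
  step 9: ref 3 -> FAULT, evict 1, frames=[3,5] (faults so far: 7)
  step 10: ref 3 -> HIT, frames=[3,5] (faults so far: 7)
  step 11: ref 2 -> FAULT, evict 5, frames=[3,2] (faults so far: 8)
  step 12: ref 4 -> FAULT, evict 3, frames=[4,2] (faults so far: 9)
  step 13: ref 1 -> FAULT, evict 2, frames=[4,1] (faults so far: 10)
  step 14: ref 3 -> FAULT, evict 4, frames=[3,1] (faults so far: 11)
  step 15: ref 5 -> FAULT, evict 1, frames=[3,5] (faults so far: 12)
  FIFO total faults: 12
--- LRU ---
  step 0: ref 3 -> FAULT, frames=[3,-] (faults so far: 1)
  step 1: ref 2 -> FAULT, frames=[3,2] (faults so far: 2)
  step 2: ref 4 -> FAULT, evict 3, frames=[4,2] (faults so far: 3)
  step 3: ref 3 -> FAULT, evict 2, frames=[4,3] (faults so far: 4)
  step 4: ref 4 -> HIT, frames=[4,3] (faults so far: 4)
  step 5: ref 1 -> FAULT, evict 3, frames=[4,1] (faults so far: 5)
  step 6: ref 1 -> HIT, frames=[4,1] (faults so far: 5)
  step 7: ref 1 -> HIT, frames=[4,1] (faults so far: 5)
  step 8: ref 5 -> FAULT, evict 4, frames=[5,1] (faults so far: 6)
  step 9: ref 3 -> FAULT, evict 1, frames=[5,3] (faults so far: 7)
  step 10: ref 3 -> HIT, frames=[5,3] (faults so far: 7)
  step 11: ref 2 -> FAULT, evict 5, frames=[2,3] (faults so far: 8)
  step 12: ref 4 -> FAULT, evict 3, frames=[2,4] (faults so far: 9)
  step 13: ref 1 -> FAULT, evict 2, frames=[1,4] (faults so far: 10)
  step 14: ref 3 -> FAULT, evict 4, frames=[1,3] (faults so far: 11)
  step 15: ref 5 -> FAULT, evict 1, frames=[5,3] (faults so far: 12)
  LRU total faults: 12
--- Optimal ---
  step 0: ref 3 -> FAULT, frames=[3,-] (faults so far: 1)
  step 1: ref 2 -> FAULT, frames=[3,2] (faults so far: 2)
  step 2: ref 4 -> FAULT, evict 2, frames=[3,4] (faults so far: 3)
  step 3: ref 3 -> HIT, frames=[3,4] (faults so far: 3)
  step 4: ref 4 -> HIT, frames=[3,4] (faults so far: 3)
  step 5: ref 1 -> FAULT, evict 4, frames=[3,1] (faults so far: 4)
  step 6: ref 1 -> HIT, frames=[3,1] (faults so far: 4)
  step 7: ref 1 -> HIT, frames=[3,1] (faults so far: 4)
  step 8: ref 5 -> FAULT, evict 1, frames=[3,5] (faults so far: 5)
  step 9: ref 3 -> HIT, frames=[3,5] (faults so far: 5)
  step 10: ref 3 -> HIT, frames=[3,5] (faults so far: 5)
  step 11: ref 2 -> FAULT, evict 5, frames=[3,2] (faults so far: 6)
  step 12: ref 4 -> FAULT, evict 2, frames=[3,4] (faults so far: 7)
  step 13: ref 1 -> FAULT, evict 4, frames=[3,1] (faults so far: 8)
  step 14: ref 3 -> HIT, frames=[3,1] (faults so far: 8)
  step 15: ref 5 -> FAULT, evict 1, frames=[3,5] (faults so far: 9)
  Optimal total faults: 9

Answer: 12 12 9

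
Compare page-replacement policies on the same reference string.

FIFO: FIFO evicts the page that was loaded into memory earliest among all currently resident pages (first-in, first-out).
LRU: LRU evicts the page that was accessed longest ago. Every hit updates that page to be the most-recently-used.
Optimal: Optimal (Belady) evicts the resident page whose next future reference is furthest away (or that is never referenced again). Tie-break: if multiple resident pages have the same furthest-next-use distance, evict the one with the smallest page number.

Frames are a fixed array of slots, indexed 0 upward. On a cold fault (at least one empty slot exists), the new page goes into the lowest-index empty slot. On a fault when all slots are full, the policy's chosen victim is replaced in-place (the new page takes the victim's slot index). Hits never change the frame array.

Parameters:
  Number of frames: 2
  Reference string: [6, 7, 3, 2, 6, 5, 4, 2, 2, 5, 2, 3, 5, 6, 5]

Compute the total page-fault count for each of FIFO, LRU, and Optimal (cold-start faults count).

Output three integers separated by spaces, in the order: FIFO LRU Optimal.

--- FIFO ---
  step 0: ref 6 -> FAULT, frames=[6,-] (faults so far: 1)
  step 1: ref 7 -> FAULT, frames=[6,7] (faults so far: 2)
  step 2: ref 3 -> FAULT, evict 6, frames=[3,7] (faults so far: 3)
  step 3: ref 2 -> FAULT, evict 7, frames=[3,2] (faults so far: 4)
  step 4: ref 6 -> FAULT, evict 3, frames=[6,2] (faults so far: 5)
  step 5: ref 5 -> FAULT, evict 2, frames=[6,5] (faults so far: 6)
  step 6: ref 4 -> FAULT, evict 6, frames=[4,5] (faults so far: 7)
  step 7: ref 2 -> FAULT, evict 5, frames=[4,2] (faults so far: 8)
  step 8: ref 2 -> HIT, frames=[4,2] (faults so far: 8)
  step 9: ref 5 -> FAULT, evict 4, frames=[5,2] (faults so far: 9)
  step 10: ref 2 -> HIT, frames=[5,2] (faults so far: 9)
  step 11: ref 3 -> FAULT, evict 2, frames=[5,3] (faults so far: 10)
  step 12: ref 5 -> HIT, frames=[5,3] (faults so far: 10)
  step 13: ref 6 -> FAULT, evict 5, frames=[6,3] (faults so far: 11)
  step 14: ref 5 -> FAULT, evict 3, frames=[6,5] (faults so far: 12)
  FIFO total faults: 12
--- LRU ---
  step 0: ref 6 -> FAULT, frames=[6,-] (faults so far: 1)
  step 1: ref 7 -> FAULT, frames=[6,7] (faults so far: 2)
  step 2: ref 3 -> FAULT, evict 6, frames=[3,7] (faults so far: 3)
  step 3: ref 2 -> FAULT, evict 7, frames=[3,2] (faults so far: 4)
  step 4: ref 6 -> FAULT, evict 3, frames=[6,2] (faults so far: 5)
  step 5: ref 5 -> FAULT, evict 2, frames=[6,5] (faults so far: 6)
  step 6: ref 4 -> FAULT, evict 6, frames=[4,5] (faults so far: 7)
  step 7: ref 2 -> FAULT, evict 5, frames=[4,2] (faults so far: 8)
  step 8: ref 2 -> HIT, frames=[4,2] (faults so far: 8)
  step 9: ref 5 -> FAULT, evict 4, frames=[5,2] (faults so far: 9)
  step 10: ref 2 -> HIT, frames=[5,2] (faults so far: 9)
  step 11: ref 3 -> FAULT, evict 5, frames=[3,2] (faults so far: 10)
  step 12: ref 5 -> FAULT, evict 2, frames=[3,5] (faults so far: 11)
  step 13: ref 6 -> FAULT, evict 3, frames=[6,5] (faults so far: 12)
  step 14: ref 5 -> HIT, frames=[6,5] (faults so far: 12)
  LRU total faults: 12
--- Optimal ---
  step 0: ref 6 -> FAULT, frames=[6,-] (faults so far: 1)
  step 1: ref 7 -> FAULT, frames=[6,7] (faults so far: 2)
  step 2: ref 3 -> FAULT, evict 7, frames=[6,3] (faults so far: 3)
  step 3: ref 2 -> FAULT, evict 3, frames=[6,2] (faults so far: 4)
  step 4: ref 6 -> HIT, frames=[6,2] (faults so far: 4)
  step 5: ref 5 -> FAULT, evict 6, frames=[5,2] (faults so far: 5)
  step 6: ref 4 -> FAULT, evict 5, frames=[4,2] (faults so far: 6)
  step 7: ref 2 -> HIT, frames=[4,2] (faults so far: 6)
  step 8: ref 2 -> HIT, frames=[4,2] (faults so far: 6)
  step 9: ref 5 -> FAULT, evict 4, frames=[5,2] (faults so far: 7)
  step 10: ref 2 -> HIT, frames=[5,2] (faults so far: 7)
  step 11: ref 3 -> FAULT, evict 2, frames=[5,3] (faults so far: 8)
  step 12: ref 5 -> HIT, frames=[5,3] (faults so far: 8)
  step 13: ref 6 -> FAULT, evict 3, frames=[5,6] (faults so far: 9)
  step 14: ref 5 -> HIT, frames=[5,6] (faults so far: 9)
  Optimal total faults: 9

Answer: 12 12 9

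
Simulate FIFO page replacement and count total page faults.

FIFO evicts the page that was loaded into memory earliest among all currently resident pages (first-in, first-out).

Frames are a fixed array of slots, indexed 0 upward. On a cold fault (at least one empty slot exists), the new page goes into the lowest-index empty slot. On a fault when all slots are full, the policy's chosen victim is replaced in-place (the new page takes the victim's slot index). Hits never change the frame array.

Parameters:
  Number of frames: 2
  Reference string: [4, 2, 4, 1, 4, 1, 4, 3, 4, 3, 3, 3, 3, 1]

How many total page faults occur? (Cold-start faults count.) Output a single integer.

Step 0: ref 4 → FAULT, frames=[4,-]
Step 1: ref 2 → FAULT, frames=[4,2]
Step 2: ref 4 → HIT, frames=[4,2]
Step 3: ref 1 → FAULT (evict 4), frames=[1,2]
Step 4: ref 4 → FAULT (evict 2), frames=[1,4]
Step 5: ref 1 → HIT, frames=[1,4]
Step 6: ref 4 → HIT, frames=[1,4]
Step 7: ref 3 → FAULT (evict 1), frames=[3,4]
Step 8: ref 4 → HIT, frames=[3,4]
Step 9: ref 3 → HIT, frames=[3,4]
Step 10: ref 3 → HIT, frames=[3,4]
Step 11: ref 3 → HIT, frames=[3,4]
Step 12: ref 3 → HIT, frames=[3,4]
Step 13: ref 1 → FAULT (evict 4), frames=[3,1]
Total faults: 6

Answer: 6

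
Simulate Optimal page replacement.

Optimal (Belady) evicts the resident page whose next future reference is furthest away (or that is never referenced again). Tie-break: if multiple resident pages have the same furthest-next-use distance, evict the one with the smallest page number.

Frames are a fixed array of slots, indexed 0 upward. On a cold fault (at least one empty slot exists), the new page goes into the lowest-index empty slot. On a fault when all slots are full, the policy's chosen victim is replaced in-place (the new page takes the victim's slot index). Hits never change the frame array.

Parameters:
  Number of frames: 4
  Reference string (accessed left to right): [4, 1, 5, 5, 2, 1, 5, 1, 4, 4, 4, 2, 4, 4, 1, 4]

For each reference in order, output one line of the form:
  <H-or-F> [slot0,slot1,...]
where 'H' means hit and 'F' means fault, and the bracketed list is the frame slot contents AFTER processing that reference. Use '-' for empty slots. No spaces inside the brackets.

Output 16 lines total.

F [4,-,-,-]
F [4,1,-,-]
F [4,1,5,-]
H [4,1,5,-]
F [4,1,5,2]
H [4,1,5,2]
H [4,1,5,2]
H [4,1,5,2]
H [4,1,5,2]
H [4,1,5,2]
H [4,1,5,2]
H [4,1,5,2]
H [4,1,5,2]
H [4,1,5,2]
H [4,1,5,2]
H [4,1,5,2]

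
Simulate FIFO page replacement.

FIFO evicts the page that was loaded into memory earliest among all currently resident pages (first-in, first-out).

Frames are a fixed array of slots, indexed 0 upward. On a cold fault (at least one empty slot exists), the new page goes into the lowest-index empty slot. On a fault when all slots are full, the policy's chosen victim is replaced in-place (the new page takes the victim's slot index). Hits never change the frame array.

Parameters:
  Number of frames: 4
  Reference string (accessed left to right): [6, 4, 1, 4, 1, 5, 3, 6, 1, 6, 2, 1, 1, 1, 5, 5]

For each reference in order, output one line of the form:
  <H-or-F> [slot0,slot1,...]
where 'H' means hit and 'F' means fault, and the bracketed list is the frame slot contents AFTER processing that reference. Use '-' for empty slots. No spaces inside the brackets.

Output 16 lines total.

F [6,-,-,-]
F [6,4,-,-]
F [6,4,1,-]
H [6,4,1,-]
H [6,4,1,-]
F [6,4,1,5]
F [3,4,1,5]
F [3,6,1,5]
H [3,6,1,5]
H [3,6,1,5]
F [3,6,2,5]
F [3,6,2,1]
H [3,6,2,1]
H [3,6,2,1]
F [5,6,2,1]
H [5,6,2,1]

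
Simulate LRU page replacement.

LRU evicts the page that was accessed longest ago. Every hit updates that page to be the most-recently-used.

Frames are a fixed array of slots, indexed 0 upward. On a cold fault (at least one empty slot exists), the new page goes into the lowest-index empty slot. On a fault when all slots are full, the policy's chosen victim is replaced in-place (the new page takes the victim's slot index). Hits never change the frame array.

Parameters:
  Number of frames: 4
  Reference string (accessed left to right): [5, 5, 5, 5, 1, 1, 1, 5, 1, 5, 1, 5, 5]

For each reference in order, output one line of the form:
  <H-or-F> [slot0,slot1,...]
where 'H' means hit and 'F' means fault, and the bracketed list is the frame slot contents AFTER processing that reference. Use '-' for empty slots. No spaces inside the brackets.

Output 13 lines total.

F [5,-,-,-]
H [5,-,-,-]
H [5,-,-,-]
H [5,-,-,-]
F [5,1,-,-]
H [5,1,-,-]
H [5,1,-,-]
H [5,1,-,-]
H [5,1,-,-]
H [5,1,-,-]
H [5,1,-,-]
H [5,1,-,-]
H [5,1,-,-]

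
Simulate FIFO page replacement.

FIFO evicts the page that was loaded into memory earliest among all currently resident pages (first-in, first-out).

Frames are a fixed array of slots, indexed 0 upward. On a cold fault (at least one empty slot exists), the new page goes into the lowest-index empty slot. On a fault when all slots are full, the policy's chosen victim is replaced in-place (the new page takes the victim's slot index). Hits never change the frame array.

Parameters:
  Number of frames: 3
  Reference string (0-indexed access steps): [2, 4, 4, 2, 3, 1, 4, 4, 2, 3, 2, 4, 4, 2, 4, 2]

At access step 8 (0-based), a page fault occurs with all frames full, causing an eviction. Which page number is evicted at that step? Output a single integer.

Answer: 4

Derivation:
Step 0: ref 2 -> FAULT, frames=[2,-,-]
Step 1: ref 4 -> FAULT, frames=[2,4,-]
Step 2: ref 4 -> HIT, frames=[2,4,-]
Step 3: ref 2 -> HIT, frames=[2,4,-]
Step 4: ref 3 -> FAULT, frames=[2,4,3]
Step 5: ref 1 -> FAULT, evict 2, frames=[1,4,3]
Step 6: ref 4 -> HIT, frames=[1,4,3]
Step 7: ref 4 -> HIT, frames=[1,4,3]
Step 8: ref 2 -> FAULT, evict 4, frames=[1,2,3]
At step 8: evicted page 4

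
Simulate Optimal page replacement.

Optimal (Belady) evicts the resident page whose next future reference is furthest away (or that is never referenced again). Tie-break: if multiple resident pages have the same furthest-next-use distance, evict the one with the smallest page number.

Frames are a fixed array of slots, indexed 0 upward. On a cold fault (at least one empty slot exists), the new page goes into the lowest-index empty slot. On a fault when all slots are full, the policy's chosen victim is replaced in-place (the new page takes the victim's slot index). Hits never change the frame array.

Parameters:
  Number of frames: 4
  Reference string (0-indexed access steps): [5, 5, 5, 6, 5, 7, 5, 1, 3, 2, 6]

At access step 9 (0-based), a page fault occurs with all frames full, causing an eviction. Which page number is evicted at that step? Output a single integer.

Step 0: ref 5 -> FAULT, frames=[5,-,-,-]
Step 1: ref 5 -> HIT, frames=[5,-,-,-]
Step 2: ref 5 -> HIT, frames=[5,-,-,-]
Step 3: ref 6 -> FAULT, frames=[5,6,-,-]
Step 4: ref 5 -> HIT, frames=[5,6,-,-]
Step 5: ref 7 -> FAULT, frames=[5,6,7,-]
Step 6: ref 5 -> HIT, frames=[5,6,7,-]
Step 7: ref 1 -> FAULT, frames=[5,6,7,1]
Step 8: ref 3 -> FAULT, evict 1, frames=[5,6,7,3]
Step 9: ref 2 -> FAULT, evict 3, frames=[5,6,7,2]
At step 9: evicted page 3

Answer: 3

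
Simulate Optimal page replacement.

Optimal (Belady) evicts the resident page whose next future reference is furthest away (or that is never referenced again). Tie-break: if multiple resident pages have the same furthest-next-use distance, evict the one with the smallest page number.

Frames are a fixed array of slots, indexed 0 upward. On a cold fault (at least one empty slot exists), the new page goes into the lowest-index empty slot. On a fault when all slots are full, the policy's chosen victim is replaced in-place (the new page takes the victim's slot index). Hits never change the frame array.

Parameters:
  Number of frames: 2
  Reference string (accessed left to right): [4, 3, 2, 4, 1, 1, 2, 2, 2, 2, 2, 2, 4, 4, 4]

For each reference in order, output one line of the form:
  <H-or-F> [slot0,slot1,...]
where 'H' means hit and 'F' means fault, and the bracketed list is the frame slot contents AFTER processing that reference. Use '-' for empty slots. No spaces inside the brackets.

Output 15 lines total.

F [4,-]
F [4,3]
F [4,2]
H [4,2]
F [1,2]
H [1,2]
H [1,2]
H [1,2]
H [1,2]
H [1,2]
H [1,2]
H [1,2]
F [4,2]
H [4,2]
H [4,2]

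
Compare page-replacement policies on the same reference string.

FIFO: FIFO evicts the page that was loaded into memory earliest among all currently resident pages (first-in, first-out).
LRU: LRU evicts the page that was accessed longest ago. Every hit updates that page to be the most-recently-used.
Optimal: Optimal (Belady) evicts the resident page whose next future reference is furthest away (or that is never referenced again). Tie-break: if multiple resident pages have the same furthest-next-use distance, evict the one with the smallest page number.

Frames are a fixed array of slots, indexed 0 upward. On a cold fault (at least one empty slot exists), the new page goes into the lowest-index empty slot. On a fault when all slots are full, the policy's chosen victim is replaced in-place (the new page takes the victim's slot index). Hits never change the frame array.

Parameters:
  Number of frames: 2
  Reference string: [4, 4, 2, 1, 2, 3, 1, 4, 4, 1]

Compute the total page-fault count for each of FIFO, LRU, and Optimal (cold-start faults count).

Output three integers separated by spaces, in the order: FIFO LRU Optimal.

Answer: 6 6 5

Derivation:
--- FIFO ---
  step 0: ref 4 -> FAULT, frames=[4,-] (faults so far: 1)
  step 1: ref 4 -> HIT, frames=[4,-] (faults so far: 1)
  step 2: ref 2 -> FAULT, frames=[4,2] (faults so far: 2)
  step 3: ref 1 -> FAULT, evict 4, frames=[1,2] (faults so far: 3)
  step 4: ref 2 -> HIT, frames=[1,2] (faults so far: 3)
  step 5: ref 3 -> FAULT, evict 2, frames=[1,3] (faults so far: 4)
  step 6: ref 1 -> HIT, frames=[1,3] (faults so far: 4)
  step 7: ref 4 -> FAULT, evict 1, frames=[4,3] (faults so far: 5)
  step 8: ref 4 -> HIT, frames=[4,3] (faults so far: 5)
  step 9: ref 1 -> FAULT, evict 3, frames=[4,1] (faults so far: 6)
  FIFO total faults: 6
--- LRU ---
  step 0: ref 4 -> FAULT, frames=[4,-] (faults so far: 1)
  step 1: ref 4 -> HIT, frames=[4,-] (faults so far: 1)
  step 2: ref 2 -> FAULT, frames=[4,2] (faults so far: 2)
  step 3: ref 1 -> FAULT, evict 4, frames=[1,2] (faults so far: 3)
  step 4: ref 2 -> HIT, frames=[1,2] (faults so far: 3)
  step 5: ref 3 -> FAULT, evict 1, frames=[3,2] (faults so far: 4)
  step 6: ref 1 -> FAULT, evict 2, frames=[3,1] (faults so far: 5)
  step 7: ref 4 -> FAULT, evict 3, frames=[4,1] (faults so far: 6)
  step 8: ref 4 -> HIT, frames=[4,1] (faults so far: 6)
  step 9: ref 1 -> HIT, frames=[4,1] (faults so far: 6)
  LRU total faults: 6
--- Optimal ---
  step 0: ref 4 -> FAULT, frames=[4,-] (faults so far: 1)
  step 1: ref 4 -> HIT, frames=[4,-] (faults so far: 1)
  step 2: ref 2 -> FAULT, frames=[4,2] (faults so far: 2)
  step 3: ref 1 -> FAULT, evict 4, frames=[1,2] (faults so far: 3)
  step 4: ref 2 -> HIT, frames=[1,2] (faults so far: 3)
  step 5: ref 3 -> FAULT, evict 2, frames=[1,3] (faults so far: 4)
  step 6: ref 1 -> HIT, frames=[1,3] (faults so far: 4)
  step 7: ref 4 -> FAULT, evict 3, frames=[1,4] (faults so far: 5)
  step 8: ref 4 -> HIT, frames=[1,4] (faults so far: 5)
  step 9: ref 1 -> HIT, frames=[1,4] (faults so far: 5)
  Optimal total faults: 5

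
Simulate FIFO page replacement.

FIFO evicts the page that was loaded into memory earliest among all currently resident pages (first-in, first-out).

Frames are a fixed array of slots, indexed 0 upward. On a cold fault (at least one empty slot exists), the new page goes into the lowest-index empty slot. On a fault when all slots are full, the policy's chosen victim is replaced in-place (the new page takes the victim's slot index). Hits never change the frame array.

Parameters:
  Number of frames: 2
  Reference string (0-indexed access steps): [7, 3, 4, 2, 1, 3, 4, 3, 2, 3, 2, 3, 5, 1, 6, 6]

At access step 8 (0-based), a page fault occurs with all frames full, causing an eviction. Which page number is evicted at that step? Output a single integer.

Answer: 3

Derivation:
Step 0: ref 7 -> FAULT, frames=[7,-]
Step 1: ref 3 -> FAULT, frames=[7,3]
Step 2: ref 4 -> FAULT, evict 7, frames=[4,3]
Step 3: ref 2 -> FAULT, evict 3, frames=[4,2]
Step 4: ref 1 -> FAULT, evict 4, frames=[1,2]
Step 5: ref 3 -> FAULT, evict 2, frames=[1,3]
Step 6: ref 4 -> FAULT, evict 1, frames=[4,3]
Step 7: ref 3 -> HIT, frames=[4,3]
Step 8: ref 2 -> FAULT, evict 3, frames=[4,2]
At step 8: evicted page 3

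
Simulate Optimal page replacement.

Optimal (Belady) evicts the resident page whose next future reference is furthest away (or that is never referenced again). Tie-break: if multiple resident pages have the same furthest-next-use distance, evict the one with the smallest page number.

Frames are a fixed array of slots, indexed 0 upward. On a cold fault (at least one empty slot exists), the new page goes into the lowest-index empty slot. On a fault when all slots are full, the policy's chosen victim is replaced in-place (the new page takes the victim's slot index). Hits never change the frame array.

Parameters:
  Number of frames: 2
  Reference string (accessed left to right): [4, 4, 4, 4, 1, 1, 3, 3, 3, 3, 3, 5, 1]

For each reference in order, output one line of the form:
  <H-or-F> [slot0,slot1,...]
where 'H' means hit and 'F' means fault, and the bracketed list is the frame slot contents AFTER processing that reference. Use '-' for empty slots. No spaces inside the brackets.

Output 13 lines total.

F [4,-]
H [4,-]
H [4,-]
H [4,-]
F [4,1]
H [4,1]
F [3,1]
H [3,1]
H [3,1]
H [3,1]
H [3,1]
F [5,1]
H [5,1]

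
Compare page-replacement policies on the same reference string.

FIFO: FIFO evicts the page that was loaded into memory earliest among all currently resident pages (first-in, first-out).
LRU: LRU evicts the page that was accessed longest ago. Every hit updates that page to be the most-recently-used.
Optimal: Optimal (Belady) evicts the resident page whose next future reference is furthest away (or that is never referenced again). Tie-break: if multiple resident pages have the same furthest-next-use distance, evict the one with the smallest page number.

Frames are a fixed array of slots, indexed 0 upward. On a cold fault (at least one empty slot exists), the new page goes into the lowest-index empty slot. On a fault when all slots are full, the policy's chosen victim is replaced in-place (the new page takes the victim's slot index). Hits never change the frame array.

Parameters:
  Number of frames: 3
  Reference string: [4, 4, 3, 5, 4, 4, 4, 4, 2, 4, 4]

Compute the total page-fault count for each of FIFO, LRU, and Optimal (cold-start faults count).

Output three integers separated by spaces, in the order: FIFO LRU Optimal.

--- FIFO ---
  step 0: ref 4 -> FAULT, frames=[4,-,-] (faults so far: 1)
  step 1: ref 4 -> HIT, frames=[4,-,-] (faults so far: 1)
  step 2: ref 3 -> FAULT, frames=[4,3,-] (faults so far: 2)
  step 3: ref 5 -> FAULT, frames=[4,3,5] (faults so far: 3)
  step 4: ref 4 -> HIT, frames=[4,3,5] (faults so far: 3)
  step 5: ref 4 -> HIT, frames=[4,3,5] (faults so far: 3)
  step 6: ref 4 -> HIT, frames=[4,3,5] (faults so far: 3)
  step 7: ref 4 -> HIT, frames=[4,3,5] (faults so far: 3)
  step 8: ref 2 -> FAULT, evict 4, frames=[2,3,5] (faults so far: 4)
  step 9: ref 4 -> FAULT, evict 3, frames=[2,4,5] (faults so far: 5)
  step 10: ref 4 -> HIT, frames=[2,4,5] (faults so far: 5)
  FIFO total faults: 5
--- LRU ---
  step 0: ref 4 -> FAULT, frames=[4,-,-] (faults so far: 1)
  step 1: ref 4 -> HIT, frames=[4,-,-] (faults so far: 1)
  step 2: ref 3 -> FAULT, frames=[4,3,-] (faults so far: 2)
  step 3: ref 5 -> FAULT, frames=[4,3,5] (faults so far: 3)
  step 4: ref 4 -> HIT, frames=[4,3,5] (faults so far: 3)
  step 5: ref 4 -> HIT, frames=[4,3,5] (faults so far: 3)
  step 6: ref 4 -> HIT, frames=[4,3,5] (faults so far: 3)
  step 7: ref 4 -> HIT, frames=[4,3,5] (faults so far: 3)
  step 8: ref 2 -> FAULT, evict 3, frames=[4,2,5] (faults so far: 4)
  step 9: ref 4 -> HIT, frames=[4,2,5] (faults so far: 4)
  step 10: ref 4 -> HIT, frames=[4,2,5] (faults so far: 4)
  LRU total faults: 4
--- Optimal ---
  step 0: ref 4 -> FAULT, frames=[4,-,-] (faults so far: 1)
  step 1: ref 4 -> HIT, frames=[4,-,-] (faults so far: 1)
  step 2: ref 3 -> FAULT, frames=[4,3,-] (faults so far: 2)
  step 3: ref 5 -> FAULT, frames=[4,3,5] (faults so far: 3)
  step 4: ref 4 -> HIT, frames=[4,3,5] (faults so far: 3)
  step 5: ref 4 -> HIT, frames=[4,3,5] (faults so far: 3)
  step 6: ref 4 -> HIT, frames=[4,3,5] (faults so far: 3)
  step 7: ref 4 -> HIT, frames=[4,3,5] (faults so far: 3)
  step 8: ref 2 -> FAULT, evict 3, frames=[4,2,5] (faults so far: 4)
  step 9: ref 4 -> HIT, frames=[4,2,5] (faults so far: 4)
  step 10: ref 4 -> HIT, frames=[4,2,5] (faults so far: 4)
  Optimal total faults: 4

Answer: 5 4 4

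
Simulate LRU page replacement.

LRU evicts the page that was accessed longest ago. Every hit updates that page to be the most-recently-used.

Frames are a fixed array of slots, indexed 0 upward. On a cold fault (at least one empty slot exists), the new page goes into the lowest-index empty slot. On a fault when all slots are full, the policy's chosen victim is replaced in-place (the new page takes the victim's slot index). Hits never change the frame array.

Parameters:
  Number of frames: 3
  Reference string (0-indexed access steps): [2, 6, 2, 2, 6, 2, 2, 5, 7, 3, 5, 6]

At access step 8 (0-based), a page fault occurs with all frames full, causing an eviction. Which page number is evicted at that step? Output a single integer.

Answer: 6

Derivation:
Step 0: ref 2 -> FAULT, frames=[2,-,-]
Step 1: ref 6 -> FAULT, frames=[2,6,-]
Step 2: ref 2 -> HIT, frames=[2,6,-]
Step 3: ref 2 -> HIT, frames=[2,6,-]
Step 4: ref 6 -> HIT, frames=[2,6,-]
Step 5: ref 2 -> HIT, frames=[2,6,-]
Step 6: ref 2 -> HIT, frames=[2,6,-]
Step 7: ref 5 -> FAULT, frames=[2,6,5]
Step 8: ref 7 -> FAULT, evict 6, frames=[2,7,5]
At step 8: evicted page 6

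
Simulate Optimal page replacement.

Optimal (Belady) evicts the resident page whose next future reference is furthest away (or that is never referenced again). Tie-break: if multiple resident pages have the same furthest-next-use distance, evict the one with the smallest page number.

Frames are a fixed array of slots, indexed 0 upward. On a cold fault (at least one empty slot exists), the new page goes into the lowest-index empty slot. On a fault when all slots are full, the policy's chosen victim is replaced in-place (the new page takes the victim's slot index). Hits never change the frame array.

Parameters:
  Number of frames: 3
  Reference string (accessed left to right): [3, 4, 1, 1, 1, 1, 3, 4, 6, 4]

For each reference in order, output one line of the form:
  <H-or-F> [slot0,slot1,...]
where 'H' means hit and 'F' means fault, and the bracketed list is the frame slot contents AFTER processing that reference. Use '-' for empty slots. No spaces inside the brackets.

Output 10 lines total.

F [3,-,-]
F [3,4,-]
F [3,4,1]
H [3,4,1]
H [3,4,1]
H [3,4,1]
H [3,4,1]
H [3,4,1]
F [3,4,6]
H [3,4,6]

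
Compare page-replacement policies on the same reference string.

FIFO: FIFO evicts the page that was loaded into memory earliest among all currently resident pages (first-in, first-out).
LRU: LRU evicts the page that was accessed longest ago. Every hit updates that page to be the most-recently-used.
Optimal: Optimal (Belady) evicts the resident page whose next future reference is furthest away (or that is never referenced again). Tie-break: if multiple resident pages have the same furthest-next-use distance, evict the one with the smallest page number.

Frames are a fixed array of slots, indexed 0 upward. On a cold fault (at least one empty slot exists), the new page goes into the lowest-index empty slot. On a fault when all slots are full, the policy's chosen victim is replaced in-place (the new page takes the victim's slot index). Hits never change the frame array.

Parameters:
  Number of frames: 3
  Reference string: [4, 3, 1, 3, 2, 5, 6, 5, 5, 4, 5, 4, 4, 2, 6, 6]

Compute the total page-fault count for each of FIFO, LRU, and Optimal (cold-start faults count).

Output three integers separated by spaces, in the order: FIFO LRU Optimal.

--- FIFO ---
  step 0: ref 4 -> FAULT, frames=[4,-,-] (faults so far: 1)
  step 1: ref 3 -> FAULT, frames=[4,3,-] (faults so far: 2)
  step 2: ref 1 -> FAULT, frames=[4,3,1] (faults so far: 3)
  step 3: ref 3 -> HIT, frames=[4,3,1] (faults so far: 3)
  step 4: ref 2 -> FAULT, evict 4, frames=[2,3,1] (faults so far: 4)
  step 5: ref 5 -> FAULT, evict 3, frames=[2,5,1] (faults so far: 5)
  step 6: ref 6 -> FAULT, evict 1, frames=[2,5,6] (faults so far: 6)
  step 7: ref 5 -> HIT, frames=[2,5,6] (faults so far: 6)
  step 8: ref 5 -> HIT, frames=[2,5,6] (faults so far: 6)
  step 9: ref 4 -> FAULT, evict 2, frames=[4,5,6] (faults so far: 7)
  step 10: ref 5 -> HIT, frames=[4,5,6] (faults so far: 7)
  step 11: ref 4 -> HIT, frames=[4,5,6] (faults so far: 7)
  step 12: ref 4 -> HIT, frames=[4,5,6] (faults so far: 7)
  step 13: ref 2 -> FAULT, evict 5, frames=[4,2,6] (faults so far: 8)
  step 14: ref 6 -> HIT, frames=[4,2,6] (faults so far: 8)
  step 15: ref 6 -> HIT, frames=[4,2,6] (faults so far: 8)
  FIFO total faults: 8
--- LRU ---
  step 0: ref 4 -> FAULT, frames=[4,-,-] (faults so far: 1)
  step 1: ref 3 -> FAULT, frames=[4,3,-] (faults so far: 2)
  step 2: ref 1 -> FAULT, frames=[4,3,1] (faults so far: 3)
  step 3: ref 3 -> HIT, frames=[4,3,1] (faults so far: 3)
  step 4: ref 2 -> FAULT, evict 4, frames=[2,3,1] (faults so far: 4)
  step 5: ref 5 -> FAULT, evict 1, frames=[2,3,5] (faults so far: 5)
  step 6: ref 6 -> FAULT, evict 3, frames=[2,6,5] (faults so far: 6)
  step 7: ref 5 -> HIT, frames=[2,6,5] (faults so far: 6)
  step 8: ref 5 -> HIT, frames=[2,6,5] (faults so far: 6)
  step 9: ref 4 -> FAULT, evict 2, frames=[4,6,5] (faults so far: 7)
  step 10: ref 5 -> HIT, frames=[4,6,5] (faults so far: 7)
  step 11: ref 4 -> HIT, frames=[4,6,5] (faults so far: 7)
  step 12: ref 4 -> HIT, frames=[4,6,5] (faults so far: 7)
  step 13: ref 2 -> FAULT, evict 6, frames=[4,2,5] (faults so far: 8)
  step 14: ref 6 -> FAULT, evict 5, frames=[4,2,6] (faults so far: 9)
  step 15: ref 6 -> HIT, frames=[4,2,6] (faults so far: 9)
  LRU total faults: 9
--- Optimal ---
  step 0: ref 4 -> FAULT, frames=[4,-,-] (faults so far: 1)
  step 1: ref 3 -> FAULT, frames=[4,3,-] (faults so far: 2)
  step 2: ref 1 -> FAULT, frames=[4,3,1] (faults so far: 3)
  step 3: ref 3 -> HIT, frames=[4,3,1] (faults so far: 3)
  step 4: ref 2 -> FAULT, evict 1, frames=[4,3,2] (faults so far: 4)
  step 5: ref 5 -> FAULT, evict 3, frames=[4,5,2] (faults so far: 5)
  step 6: ref 6 -> FAULT, evict 2, frames=[4,5,6] (faults so far: 6)
  step 7: ref 5 -> HIT, frames=[4,5,6] (faults so far: 6)
  step 8: ref 5 -> HIT, frames=[4,5,6] (faults so far: 6)
  step 9: ref 4 -> HIT, frames=[4,5,6] (faults so far: 6)
  step 10: ref 5 -> HIT, frames=[4,5,6] (faults so far: 6)
  step 11: ref 4 -> HIT, frames=[4,5,6] (faults so far: 6)
  step 12: ref 4 -> HIT, frames=[4,5,6] (faults so far: 6)
  step 13: ref 2 -> FAULT, evict 4, frames=[2,5,6] (faults so far: 7)
  step 14: ref 6 -> HIT, frames=[2,5,6] (faults so far: 7)
  step 15: ref 6 -> HIT, frames=[2,5,6] (faults so far: 7)
  Optimal total faults: 7

Answer: 8 9 7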